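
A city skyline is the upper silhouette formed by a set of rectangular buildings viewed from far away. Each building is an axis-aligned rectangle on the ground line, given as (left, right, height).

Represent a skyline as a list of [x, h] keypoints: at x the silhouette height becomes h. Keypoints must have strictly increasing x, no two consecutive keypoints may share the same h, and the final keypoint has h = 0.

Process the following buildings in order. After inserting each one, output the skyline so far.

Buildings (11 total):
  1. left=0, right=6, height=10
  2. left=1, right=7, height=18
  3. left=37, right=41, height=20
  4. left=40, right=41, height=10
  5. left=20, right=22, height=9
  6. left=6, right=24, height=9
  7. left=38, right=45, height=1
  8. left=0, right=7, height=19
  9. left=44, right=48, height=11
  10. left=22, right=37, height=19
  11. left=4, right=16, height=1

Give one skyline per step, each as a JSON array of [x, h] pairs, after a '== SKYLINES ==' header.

== SKYLINES ==
[[0,10],[6,0]]
[[0,10],[1,18],[7,0]]
[[0,10],[1,18],[7,0],[37,20],[41,0]]
[[0,10],[1,18],[7,0],[37,20],[41,0]]
[[0,10],[1,18],[7,0],[20,9],[22,0],[37,20],[41,0]]
[[0,10],[1,18],[7,9],[24,0],[37,20],[41,0]]
[[0,10],[1,18],[7,9],[24,0],[37,20],[41,1],[45,0]]
[[0,19],[7,9],[24,0],[37,20],[41,1],[45,0]]
[[0,19],[7,9],[24,0],[37,20],[41,1],[44,11],[48,0]]
[[0,19],[7,9],[22,19],[37,20],[41,1],[44,11],[48,0]]
[[0,19],[7,9],[22,19],[37,20],[41,1],[44,11],[48,0]]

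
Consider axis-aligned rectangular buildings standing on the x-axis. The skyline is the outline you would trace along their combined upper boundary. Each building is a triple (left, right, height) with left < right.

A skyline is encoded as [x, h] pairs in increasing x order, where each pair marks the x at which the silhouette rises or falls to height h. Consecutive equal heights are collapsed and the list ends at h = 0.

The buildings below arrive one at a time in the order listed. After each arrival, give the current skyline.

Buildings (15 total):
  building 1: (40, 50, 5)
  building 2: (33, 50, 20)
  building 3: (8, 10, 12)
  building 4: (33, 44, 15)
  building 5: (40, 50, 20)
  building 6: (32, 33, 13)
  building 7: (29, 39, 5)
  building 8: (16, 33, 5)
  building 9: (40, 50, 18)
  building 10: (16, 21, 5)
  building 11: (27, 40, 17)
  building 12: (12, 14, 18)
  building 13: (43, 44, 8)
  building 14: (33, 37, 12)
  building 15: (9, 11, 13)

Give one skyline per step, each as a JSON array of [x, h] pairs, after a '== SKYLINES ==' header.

== SKYLINES ==
[[40,5],[50,0]]
[[33,20],[50,0]]
[[8,12],[10,0],[33,20],[50,0]]
[[8,12],[10,0],[33,20],[50,0]]
[[8,12],[10,0],[33,20],[50,0]]
[[8,12],[10,0],[32,13],[33,20],[50,0]]
[[8,12],[10,0],[29,5],[32,13],[33,20],[50,0]]
[[8,12],[10,0],[16,5],[32,13],[33,20],[50,0]]
[[8,12],[10,0],[16,5],[32,13],[33,20],[50,0]]
[[8,12],[10,0],[16,5],[32,13],[33,20],[50,0]]
[[8,12],[10,0],[16,5],[27,17],[33,20],[50,0]]
[[8,12],[10,0],[12,18],[14,0],[16,5],[27,17],[33,20],[50,0]]
[[8,12],[10,0],[12,18],[14,0],[16,5],[27,17],[33,20],[50,0]]
[[8,12],[10,0],[12,18],[14,0],[16,5],[27,17],[33,20],[50,0]]
[[8,12],[9,13],[11,0],[12,18],[14,0],[16,5],[27,17],[33,20],[50,0]]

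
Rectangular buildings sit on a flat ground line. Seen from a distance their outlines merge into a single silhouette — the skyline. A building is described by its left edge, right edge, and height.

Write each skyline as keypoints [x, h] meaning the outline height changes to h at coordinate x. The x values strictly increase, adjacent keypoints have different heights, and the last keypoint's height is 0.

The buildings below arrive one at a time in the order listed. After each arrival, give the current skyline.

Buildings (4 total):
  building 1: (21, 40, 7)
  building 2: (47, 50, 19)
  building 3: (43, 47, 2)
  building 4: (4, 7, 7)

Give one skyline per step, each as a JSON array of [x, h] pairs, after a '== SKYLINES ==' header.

== SKYLINES ==
[[21,7],[40,0]]
[[21,7],[40,0],[47,19],[50,0]]
[[21,7],[40,0],[43,2],[47,19],[50,0]]
[[4,7],[7,0],[21,7],[40,0],[43,2],[47,19],[50,0]]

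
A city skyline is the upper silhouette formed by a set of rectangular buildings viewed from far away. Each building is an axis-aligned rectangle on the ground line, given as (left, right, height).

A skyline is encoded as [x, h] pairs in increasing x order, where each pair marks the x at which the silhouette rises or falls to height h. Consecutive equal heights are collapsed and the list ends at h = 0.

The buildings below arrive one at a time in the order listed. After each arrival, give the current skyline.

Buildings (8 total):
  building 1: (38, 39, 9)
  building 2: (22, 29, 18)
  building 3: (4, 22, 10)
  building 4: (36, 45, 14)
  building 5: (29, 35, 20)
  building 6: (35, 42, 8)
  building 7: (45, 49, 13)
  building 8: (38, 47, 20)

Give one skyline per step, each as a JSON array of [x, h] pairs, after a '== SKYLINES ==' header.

== SKYLINES ==
[[38,9],[39,0]]
[[22,18],[29,0],[38,9],[39,0]]
[[4,10],[22,18],[29,0],[38,9],[39,0]]
[[4,10],[22,18],[29,0],[36,14],[45,0]]
[[4,10],[22,18],[29,20],[35,0],[36,14],[45,0]]
[[4,10],[22,18],[29,20],[35,8],[36,14],[45,0]]
[[4,10],[22,18],[29,20],[35,8],[36,14],[45,13],[49,0]]
[[4,10],[22,18],[29,20],[35,8],[36,14],[38,20],[47,13],[49,0]]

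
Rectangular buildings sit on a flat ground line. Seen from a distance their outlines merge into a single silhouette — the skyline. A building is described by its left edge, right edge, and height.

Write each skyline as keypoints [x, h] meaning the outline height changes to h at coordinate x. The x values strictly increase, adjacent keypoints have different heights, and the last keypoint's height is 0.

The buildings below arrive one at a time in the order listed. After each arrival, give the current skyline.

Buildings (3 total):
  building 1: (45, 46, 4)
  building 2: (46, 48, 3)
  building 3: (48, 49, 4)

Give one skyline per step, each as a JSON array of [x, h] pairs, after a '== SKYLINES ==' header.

== SKYLINES ==
[[45,4],[46,0]]
[[45,4],[46,3],[48,0]]
[[45,4],[46,3],[48,4],[49,0]]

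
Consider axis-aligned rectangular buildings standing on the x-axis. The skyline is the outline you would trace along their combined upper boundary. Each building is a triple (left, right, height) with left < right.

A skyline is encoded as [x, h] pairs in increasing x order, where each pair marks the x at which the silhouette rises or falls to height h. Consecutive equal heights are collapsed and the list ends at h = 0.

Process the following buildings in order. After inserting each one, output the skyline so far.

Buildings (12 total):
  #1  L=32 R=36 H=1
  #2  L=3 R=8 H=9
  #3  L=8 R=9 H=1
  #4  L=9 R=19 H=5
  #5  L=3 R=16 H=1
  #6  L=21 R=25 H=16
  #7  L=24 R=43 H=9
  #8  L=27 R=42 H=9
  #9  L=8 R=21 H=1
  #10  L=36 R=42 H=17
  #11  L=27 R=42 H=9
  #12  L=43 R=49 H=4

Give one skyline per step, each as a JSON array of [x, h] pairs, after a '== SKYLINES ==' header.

== SKYLINES ==
[[32,1],[36,0]]
[[3,9],[8,0],[32,1],[36,0]]
[[3,9],[8,1],[9,0],[32,1],[36,0]]
[[3,9],[8,1],[9,5],[19,0],[32,1],[36,0]]
[[3,9],[8,1],[9,5],[19,0],[32,1],[36,0]]
[[3,9],[8,1],[9,5],[19,0],[21,16],[25,0],[32,1],[36,0]]
[[3,9],[8,1],[9,5],[19,0],[21,16],[25,9],[43,0]]
[[3,9],[8,1],[9,5],[19,0],[21,16],[25,9],[43,0]]
[[3,9],[8,1],[9,5],[19,1],[21,16],[25,9],[43,0]]
[[3,9],[8,1],[9,5],[19,1],[21,16],[25,9],[36,17],[42,9],[43,0]]
[[3,9],[8,1],[9,5],[19,1],[21,16],[25,9],[36,17],[42,9],[43,0]]
[[3,9],[8,1],[9,5],[19,1],[21,16],[25,9],[36,17],[42,9],[43,4],[49,0]]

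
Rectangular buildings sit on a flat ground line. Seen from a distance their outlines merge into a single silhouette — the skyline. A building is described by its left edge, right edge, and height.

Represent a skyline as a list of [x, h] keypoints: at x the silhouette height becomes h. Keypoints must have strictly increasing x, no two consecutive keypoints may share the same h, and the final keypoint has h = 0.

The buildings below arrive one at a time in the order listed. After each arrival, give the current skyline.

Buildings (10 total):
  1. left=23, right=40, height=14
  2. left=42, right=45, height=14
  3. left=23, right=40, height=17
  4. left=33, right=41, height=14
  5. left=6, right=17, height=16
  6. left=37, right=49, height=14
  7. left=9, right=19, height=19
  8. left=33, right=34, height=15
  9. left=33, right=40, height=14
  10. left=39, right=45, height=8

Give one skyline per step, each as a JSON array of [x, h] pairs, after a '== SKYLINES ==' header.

== SKYLINES ==
[[23,14],[40,0]]
[[23,14],[40,0],[42,14],[45,0]]
[[23,17],[40,0],[42,14],[45,0]]
[[23,17],[40,14],[41,0],[42,14],[45,0]]
[[6,16],[17,0],[23,17],[40,14],[41,0],[42,14],[45,0]]
[[6,16],[17,0],[23,17],[40,14],[49,0]]
[[6,16],[9,19],[19,0],[23,17],[40,14],[49,0]]
[[6,16],[9,19],[19,0],[23,17],[40,14],[49,0]]
[[6,16],[9,19],[19,0],[23,17],[40,14],[49,0]]
[[6,16],[9,19],[19,0],[23,17],[40,14],[49,0]]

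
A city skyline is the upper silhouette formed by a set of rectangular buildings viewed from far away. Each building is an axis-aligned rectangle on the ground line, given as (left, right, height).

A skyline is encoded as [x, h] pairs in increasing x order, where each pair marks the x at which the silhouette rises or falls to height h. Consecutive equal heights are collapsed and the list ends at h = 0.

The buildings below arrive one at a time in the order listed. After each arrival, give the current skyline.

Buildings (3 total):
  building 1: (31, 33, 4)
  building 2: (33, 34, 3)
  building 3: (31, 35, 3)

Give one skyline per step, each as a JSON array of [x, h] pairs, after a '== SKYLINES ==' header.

== SKYLINES ==
[[31,4],[33,0]]
[[31,4],[33,3],[34,0]]
[[31,4],[33,3],[35,0]]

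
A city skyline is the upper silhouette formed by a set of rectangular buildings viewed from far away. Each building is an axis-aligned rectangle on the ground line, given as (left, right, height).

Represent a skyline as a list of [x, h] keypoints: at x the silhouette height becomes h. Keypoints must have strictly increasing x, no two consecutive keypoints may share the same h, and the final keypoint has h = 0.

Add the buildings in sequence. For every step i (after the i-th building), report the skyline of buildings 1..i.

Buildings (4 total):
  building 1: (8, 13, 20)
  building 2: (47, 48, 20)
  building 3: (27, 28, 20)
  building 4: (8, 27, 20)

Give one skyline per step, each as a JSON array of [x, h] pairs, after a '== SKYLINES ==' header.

== SKYLINES ==
[[8,20],[13,0]]
[[8,20],[13,0],[47,20],[48,0]]
[[8,20],[13,0],[27,20],[28,0],[47,20],[48,0]]
[[8,20],[28,0],[47,20],[48,0]]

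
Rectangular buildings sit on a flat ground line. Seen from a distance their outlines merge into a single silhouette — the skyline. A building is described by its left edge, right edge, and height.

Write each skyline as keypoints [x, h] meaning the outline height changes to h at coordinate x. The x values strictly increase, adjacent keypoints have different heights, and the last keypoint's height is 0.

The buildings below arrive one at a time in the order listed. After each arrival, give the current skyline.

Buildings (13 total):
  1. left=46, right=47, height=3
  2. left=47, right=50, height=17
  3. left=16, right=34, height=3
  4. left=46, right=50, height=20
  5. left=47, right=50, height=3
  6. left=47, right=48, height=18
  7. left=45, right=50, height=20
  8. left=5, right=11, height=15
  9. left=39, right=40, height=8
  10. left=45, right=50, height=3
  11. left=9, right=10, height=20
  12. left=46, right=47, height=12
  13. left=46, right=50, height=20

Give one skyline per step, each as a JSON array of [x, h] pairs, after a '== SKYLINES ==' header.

== SKYLINES ==
[[46,3],[47,0]]
[[46,3],[47,17],[50,0]]
[[16,3],[34,0],[46,3],[47,17],[50,0]]
[[16,3],[34,0],[46,20],[50,0]]
[[16,3],[34,0],[46,20],[50,0]]
[[16,3],[34,0],[46,20],[50,0]]
[[16,3],[34,0],[45,20],[50,0]]
[[5,15],[11,0],[16,3],[34,0],[45,20],[50,0]]
[[5,15],[11,0],[16,3],[34,0],[39,8],[40,0],[45,20],[50,0]]
[[5,15],[11,0],[16,3],[34,0],[39,8],[40,0],[45,20],[50,0]]
[[5,15],[9,20],[10,15],[11,0],[16,3],[34,0],[39,8],[40,0],[45,20],[50,0]]
[[5,15],[9,20],[10,15],[11,0],[16,3],[34,0],[39,8],[40,0],[45,20],[50,0]]
[[5,15],[9,20],[10,15],[11,0],[16,3],[34,0],[39,8],[40,0],[45,20],[50,0]]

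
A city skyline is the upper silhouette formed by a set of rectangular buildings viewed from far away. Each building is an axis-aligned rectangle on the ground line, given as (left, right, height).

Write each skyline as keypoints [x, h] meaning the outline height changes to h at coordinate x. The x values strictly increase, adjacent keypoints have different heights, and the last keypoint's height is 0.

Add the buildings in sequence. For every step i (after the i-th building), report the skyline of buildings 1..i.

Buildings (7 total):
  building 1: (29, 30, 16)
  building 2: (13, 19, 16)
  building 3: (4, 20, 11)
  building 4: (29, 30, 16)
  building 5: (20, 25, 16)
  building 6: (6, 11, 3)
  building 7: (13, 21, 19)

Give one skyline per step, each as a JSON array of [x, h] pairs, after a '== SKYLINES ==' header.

== SKYLINES ==
[[29,16],[30,0]]
[[13,16],[19,0],[29,16],[30,0]]
[[4,11],[13,16],[19,11],[20,0],[29,16],[30,0]]
[[4,11],[13,16],[19,11],[20,0],[29,16],[30,0]]
[[4,11],[13,16],[19,11],[20,16],[25,0],[29,16],[30,0]]
[[4,11],[13,16],[19,11],[20,16],[25,0],[29,16],[30,0]]
[[4,11],[13,19],[21,16],[25,0],[29,16],[30,0]]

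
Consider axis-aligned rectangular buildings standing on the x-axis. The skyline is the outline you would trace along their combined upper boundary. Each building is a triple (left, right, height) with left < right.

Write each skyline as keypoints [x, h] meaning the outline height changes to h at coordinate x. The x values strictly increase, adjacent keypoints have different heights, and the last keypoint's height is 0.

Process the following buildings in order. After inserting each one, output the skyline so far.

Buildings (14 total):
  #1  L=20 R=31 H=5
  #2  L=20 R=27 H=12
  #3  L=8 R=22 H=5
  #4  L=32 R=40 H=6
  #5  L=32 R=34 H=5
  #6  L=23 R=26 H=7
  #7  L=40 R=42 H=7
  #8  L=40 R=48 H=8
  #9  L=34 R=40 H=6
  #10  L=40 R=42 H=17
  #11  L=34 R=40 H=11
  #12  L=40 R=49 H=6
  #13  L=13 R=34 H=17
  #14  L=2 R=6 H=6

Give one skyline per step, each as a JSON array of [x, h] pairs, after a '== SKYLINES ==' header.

== SKYLINES ==
[[20,5],[31,0]]
[[20,12],[27,5],[31,0]]
[[8,5],[20,12],[27,5],[31,0]]
[[8,5],[20,12],[27,5],[31,0],[32,6],[40,0]]
[[8,5],[20,12],[27,5],[31,0],[32,6],[40,0]]
[[8,5],[20,12],[27,5],[31,0],[32,6],[40,0]]
[[8,5],[20,12],[27,5],[31,0],[32,6],[40,7],[42,0]]
[[8,5],[20,12],[27,5],[31,0],[32,6],[40,8],[48,0]]
[[8,5],[20,12],[27,5],[31,0],[32,6],[40,8],[48,0]]
[[8,5],[20,12],[27,5],[31,0],[32,6],[40,17],[42,8],[48,0]]
[[8,5],[20,12],[27,5],[31,0],[32,6],[34,11],[40,17],[42,8],[48,0]]
[[8,5],[20,12],[27,5],[31,0],[32,6],[34,11],[40,17],[42,8],[48,6],[49,0]]
[[8,5],[13,17],[34,11],[40,17],[42,8],[48,6],[49,0]]
[[2,6],[6,0],[8,5],[13,17],[34,11],[40,17],[42,8],[48,6],[49,0]]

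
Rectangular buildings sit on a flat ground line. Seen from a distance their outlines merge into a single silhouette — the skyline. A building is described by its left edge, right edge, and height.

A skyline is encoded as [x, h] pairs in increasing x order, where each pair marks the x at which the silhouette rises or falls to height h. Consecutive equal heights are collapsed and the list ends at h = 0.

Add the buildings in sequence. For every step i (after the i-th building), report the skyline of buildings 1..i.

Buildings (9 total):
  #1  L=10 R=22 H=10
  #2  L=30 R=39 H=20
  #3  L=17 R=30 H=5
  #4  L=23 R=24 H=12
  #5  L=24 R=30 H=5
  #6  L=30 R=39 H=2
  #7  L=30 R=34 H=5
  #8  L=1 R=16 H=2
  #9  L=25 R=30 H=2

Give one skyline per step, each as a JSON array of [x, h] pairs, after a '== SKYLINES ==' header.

== SKYLINES ==
[[10,10],[22,0]]
[[10,10],[22,0],[30,20],[39,0]]
[[10,10],[22,5],[30,20],[39,0]]
[[10,10],[22,5],[23,12],[24,5],[30,20],[39,0]]
[[10,10],[22,5],[23,12],[24,5],[30,20],[39,0]]
[[10,10],[22,5],[23,12],[24,5],[30,20],[39,0]]
[[10,10],[22,5],[23,12],[24,5],[30,20],[39,0]]
[[1,2],[10,10],[22,5],[23,12],[24,5],[30,20],[39,0]]
[[1,2],[10,10],[22,5],[23,12],[24,5],[30,20],[39,0]]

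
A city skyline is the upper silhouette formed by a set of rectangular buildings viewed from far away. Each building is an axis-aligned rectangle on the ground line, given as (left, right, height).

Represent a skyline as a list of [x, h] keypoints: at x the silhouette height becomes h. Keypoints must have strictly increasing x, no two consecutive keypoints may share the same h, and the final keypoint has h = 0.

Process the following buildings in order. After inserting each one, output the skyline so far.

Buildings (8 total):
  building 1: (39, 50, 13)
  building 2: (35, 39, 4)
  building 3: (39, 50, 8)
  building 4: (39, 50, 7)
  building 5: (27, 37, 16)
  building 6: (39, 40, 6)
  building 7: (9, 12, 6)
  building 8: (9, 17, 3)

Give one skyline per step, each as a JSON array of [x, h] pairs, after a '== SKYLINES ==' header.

== SKYLINES ==
[[39,13],[50,0]]
[[35,4],[39,13],[50,0]]
[[35,4],[39,13],[50,0]]
[[35,4],[39,13],[50,0]]
[[27,16],[37,4],[39,13],[50,0]]
[[27,16],[37,4],[39,13],[50,0]]
[[9,6],[12,0],[27,16],[37,4],[39,13],[50,0]]
[[9,6],[12,3],[17,0],[27,16],[37,4],[39,13],[50,0]]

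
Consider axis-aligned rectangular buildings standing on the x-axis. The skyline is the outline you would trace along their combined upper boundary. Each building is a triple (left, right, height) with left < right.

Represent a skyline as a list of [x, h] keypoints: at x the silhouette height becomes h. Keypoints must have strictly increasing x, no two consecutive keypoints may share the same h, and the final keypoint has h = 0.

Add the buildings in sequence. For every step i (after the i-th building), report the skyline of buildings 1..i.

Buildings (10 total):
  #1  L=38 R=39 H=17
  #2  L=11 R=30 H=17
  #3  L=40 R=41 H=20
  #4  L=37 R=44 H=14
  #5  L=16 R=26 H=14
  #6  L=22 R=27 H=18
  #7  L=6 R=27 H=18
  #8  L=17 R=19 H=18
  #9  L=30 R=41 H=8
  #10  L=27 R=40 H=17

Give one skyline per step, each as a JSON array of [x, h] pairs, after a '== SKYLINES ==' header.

== SKYLINES ==
[[38,17],[39,0]]
[[11,17],[30,0],[38,17],[39,0]]
[[11,17],[30,0],[38,17],[39,0],[40,20],[41,0]]
[[11,17],[30,0],[37,14],[38,17],[39,14],[40,20],[41,14],[44,0]]
[[11,17],[30,0],[37,14],[38,17],[39,14],[40,20],[41,14],[44,0]]
[[11,17],[22,18],[27,17],[30,0],[37,14],[38,17],[39,14],[40,20],[41,14],[44,0]]
[[6,18],[27,17],[30,0],[37,14],[38,17],[39,14],[40,20],[41,14],[44,0]]
[[6,18],[27,17],[30,0],[37,14],[38,17],[39,14],[40,20],[41,14],[44,0]]
[[6,18],[27,17],[30,8],[37,14],[38,17],[39,14],[40,20],[41,14],[44,0]]
[[6,18],[27,17],[40,20],[41,14],[44,0]]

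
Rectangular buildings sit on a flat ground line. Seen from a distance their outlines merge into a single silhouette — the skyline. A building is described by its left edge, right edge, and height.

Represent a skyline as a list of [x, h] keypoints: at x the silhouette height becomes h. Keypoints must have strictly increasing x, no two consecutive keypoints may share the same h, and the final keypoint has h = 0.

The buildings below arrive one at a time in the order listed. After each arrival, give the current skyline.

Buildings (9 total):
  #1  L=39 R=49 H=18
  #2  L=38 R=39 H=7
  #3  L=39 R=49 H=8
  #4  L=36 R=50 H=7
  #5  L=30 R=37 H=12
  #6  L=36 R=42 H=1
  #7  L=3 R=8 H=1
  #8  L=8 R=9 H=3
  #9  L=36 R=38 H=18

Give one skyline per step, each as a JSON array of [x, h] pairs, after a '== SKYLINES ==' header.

== SKYLINES ==
[[39,18],[49,0]]
[[38,7],[39,18],[49,0]]
[[38,7],[39,18],[49,0]]
[[36,7],[39,18],[49,7],[50,0]]
[[30,12],[37,7],[39,18],[49,7],[50,0]]
[[30,12],[37,7],[39,18],[49,7],[50,0]]
[[3,1],[8,0],[30,12],[37,7],[39,18],[49,7],[50,0]]
[[3,1],[8,3],[9,0],[30,12],[37,7],[39,18],[49,7],[50,0]]
[[3,1],[8,3],[9,0],[30,12],[36,18],[38,7],[39,18],[49,7],[50,0]]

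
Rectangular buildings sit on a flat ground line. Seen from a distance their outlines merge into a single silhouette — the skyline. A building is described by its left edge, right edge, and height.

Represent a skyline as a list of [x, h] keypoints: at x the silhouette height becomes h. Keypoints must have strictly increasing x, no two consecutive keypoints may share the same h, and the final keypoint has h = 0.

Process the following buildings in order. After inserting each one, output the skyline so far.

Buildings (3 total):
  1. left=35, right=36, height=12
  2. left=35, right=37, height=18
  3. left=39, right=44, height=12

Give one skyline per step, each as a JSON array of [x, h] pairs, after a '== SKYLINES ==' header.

== SKYLINES ==
[[35,12],[36,0]]
[[35,18],[37,0]]
[[35,18],[37,0],[39,12],[44,0]]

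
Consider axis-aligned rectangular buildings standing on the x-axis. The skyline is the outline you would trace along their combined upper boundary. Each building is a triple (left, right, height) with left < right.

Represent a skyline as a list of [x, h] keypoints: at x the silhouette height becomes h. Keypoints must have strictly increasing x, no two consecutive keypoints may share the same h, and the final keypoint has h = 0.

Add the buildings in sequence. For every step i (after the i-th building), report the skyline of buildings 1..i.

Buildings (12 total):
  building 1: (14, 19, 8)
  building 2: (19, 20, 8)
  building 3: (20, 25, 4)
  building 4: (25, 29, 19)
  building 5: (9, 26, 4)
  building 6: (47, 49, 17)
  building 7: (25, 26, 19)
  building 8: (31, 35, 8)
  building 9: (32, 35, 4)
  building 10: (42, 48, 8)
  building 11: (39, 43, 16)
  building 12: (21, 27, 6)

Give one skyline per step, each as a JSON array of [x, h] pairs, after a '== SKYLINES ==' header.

== SKYLINES ==
[[14,8],[19,0]]
[[14,8],[20,0]]
[[14,8],[20,4],[25,0]]
[[14,8],[20,4],[25,19],[29,0]]
[[9,4],[14,8],[20,4],[25,19],[29,0]]
[[9,4],[14,8],[20,4],[25,19],[29,0],[47,17],[49,0]]
[[9,4],[14,8],[20,4],[25,19],[29,0],[47,17],[49,0]]
[[9,4],[14,8],[20,4],[25,19],[29,0],[31,8],[35,0],[47,17],[49,0]]
[[9,4],[14,8],[20,4],[25,19],[29,0],[31,8],[35,0],[47,17],[49,0]]
[[9,4],[14,8],[20,4],[25,19],[29,0],[31,8],[35,0],[42,8],[47,17],[49,0]]
[[9,4],[14,8],[20,4],[25,19],[29,0],[31,8],[35,0],[39,16],[43,8],[47,17],[49,0]]
[[9,4],[14,8],[20,4],[21,6],[25,19],[29,0],[31,8],[35,0],[39,16],[43,8],[47,17],[49,0]]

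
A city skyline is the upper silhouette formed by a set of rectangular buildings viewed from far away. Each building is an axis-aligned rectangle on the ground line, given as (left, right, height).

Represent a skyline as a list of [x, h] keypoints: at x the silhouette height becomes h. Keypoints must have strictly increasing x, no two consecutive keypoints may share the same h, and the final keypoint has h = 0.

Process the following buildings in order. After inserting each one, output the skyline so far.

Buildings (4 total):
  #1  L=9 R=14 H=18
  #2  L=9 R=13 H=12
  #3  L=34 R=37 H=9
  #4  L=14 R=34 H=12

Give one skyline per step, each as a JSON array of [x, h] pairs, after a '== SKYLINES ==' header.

== SKYLINES ==
[[9,18],[14,0]]
[[9,18],[14,0]]
[[9,18],[14,0],[34,9],[37,0]]
[[9,18],[14,12],[34,9],[37,0]]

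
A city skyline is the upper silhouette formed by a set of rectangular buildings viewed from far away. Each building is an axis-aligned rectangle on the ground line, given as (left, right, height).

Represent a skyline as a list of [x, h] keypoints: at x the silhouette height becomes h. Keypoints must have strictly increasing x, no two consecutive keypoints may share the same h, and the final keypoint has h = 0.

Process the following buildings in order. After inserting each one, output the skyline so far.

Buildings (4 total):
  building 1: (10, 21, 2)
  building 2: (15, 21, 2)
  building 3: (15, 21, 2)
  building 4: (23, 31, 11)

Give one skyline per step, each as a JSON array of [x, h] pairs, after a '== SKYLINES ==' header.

== SKYLINES ==
[[10,2],[21,0]]
[[10,2],[21,0]]
[[10,2],[21,0]]
[[10,2],[21,0],[23,11],[31,0]]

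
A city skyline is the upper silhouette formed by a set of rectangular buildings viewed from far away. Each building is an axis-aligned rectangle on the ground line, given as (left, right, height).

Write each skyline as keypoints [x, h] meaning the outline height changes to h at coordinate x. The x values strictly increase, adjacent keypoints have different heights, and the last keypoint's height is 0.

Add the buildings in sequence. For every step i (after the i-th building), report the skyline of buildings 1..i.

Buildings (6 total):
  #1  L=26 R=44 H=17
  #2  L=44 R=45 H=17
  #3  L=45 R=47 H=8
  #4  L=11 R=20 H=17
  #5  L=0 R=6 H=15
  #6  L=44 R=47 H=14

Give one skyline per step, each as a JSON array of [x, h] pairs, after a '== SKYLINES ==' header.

== SKYLINES ==
[[26,17],[44,0]]
[[26,17],[45,0]]
[[26,17],[45,8],[47,0]]
[[11,17],[20,0],[26,17],[45,8],[47,0]]
[[0,15],[6,0],[11,17],[20,0],[26,17],[45,8],[47,0]]
[[0,15],[6,0],[11,17],[20,0],[26,17],[45,14],[47,0]]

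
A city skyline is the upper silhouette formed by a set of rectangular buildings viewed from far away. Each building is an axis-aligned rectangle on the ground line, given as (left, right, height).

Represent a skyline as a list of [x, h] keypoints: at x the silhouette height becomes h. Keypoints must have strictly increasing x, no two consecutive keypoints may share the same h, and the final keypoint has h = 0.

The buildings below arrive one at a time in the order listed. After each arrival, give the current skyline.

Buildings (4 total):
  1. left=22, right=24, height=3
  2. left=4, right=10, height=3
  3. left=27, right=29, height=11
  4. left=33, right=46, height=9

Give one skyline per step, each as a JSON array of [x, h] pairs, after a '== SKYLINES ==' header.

== SKYLINES ==
[[22,3],[24,0]]
[[4,3],[10,0],[22,3],[24,0]]
[[4,3],[10,0],[22,3],[24,0],[27,11],[29,0]]
[[4,3],[10,0],[22,3],[24,0],[27,11],[29,0],[33,9],[46,0]]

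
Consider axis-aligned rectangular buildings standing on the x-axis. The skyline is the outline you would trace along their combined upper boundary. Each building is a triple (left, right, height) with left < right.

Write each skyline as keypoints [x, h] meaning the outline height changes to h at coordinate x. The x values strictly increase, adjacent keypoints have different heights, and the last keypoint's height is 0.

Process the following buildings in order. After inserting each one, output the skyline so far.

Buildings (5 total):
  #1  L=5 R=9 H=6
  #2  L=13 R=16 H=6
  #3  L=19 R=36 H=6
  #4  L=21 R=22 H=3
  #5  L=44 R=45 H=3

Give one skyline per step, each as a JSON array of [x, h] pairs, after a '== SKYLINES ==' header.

== SKYLINES ==
[[5,6],[9,0]]
[[5,6],[9,0],[13,6],[16,0]]
[[5,6],[9,0],[13,6],[16,0],[19,6],[36,0]]
[[5,6],[9,0],[13,6],[16,0],[19,6],[36,0]]
[[5,6],[9,0],[13,6],[16,0],[19,6],[36,0],[44,3],[45,0]]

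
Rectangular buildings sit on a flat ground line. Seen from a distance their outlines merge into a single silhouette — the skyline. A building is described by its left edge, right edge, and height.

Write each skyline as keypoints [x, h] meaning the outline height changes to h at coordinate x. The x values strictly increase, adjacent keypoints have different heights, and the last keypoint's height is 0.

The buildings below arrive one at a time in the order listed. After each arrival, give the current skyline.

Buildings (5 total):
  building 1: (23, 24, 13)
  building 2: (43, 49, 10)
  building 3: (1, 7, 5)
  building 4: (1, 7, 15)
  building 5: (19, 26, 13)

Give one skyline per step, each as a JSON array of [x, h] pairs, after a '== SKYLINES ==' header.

== SKYLINES ==
[[23,13],[24,0]]
[[23,13],[24,0],[43,10],[49,0]]
[[1,5],[7,0],[23,13],[24,0],[43,10],[49,0]]
[[1,15],[7,0],[23,13],[24,0],[43,10],[49,0]]
[[1,15],[7,0],[19,13],[26,0],[43,10],[49,0]]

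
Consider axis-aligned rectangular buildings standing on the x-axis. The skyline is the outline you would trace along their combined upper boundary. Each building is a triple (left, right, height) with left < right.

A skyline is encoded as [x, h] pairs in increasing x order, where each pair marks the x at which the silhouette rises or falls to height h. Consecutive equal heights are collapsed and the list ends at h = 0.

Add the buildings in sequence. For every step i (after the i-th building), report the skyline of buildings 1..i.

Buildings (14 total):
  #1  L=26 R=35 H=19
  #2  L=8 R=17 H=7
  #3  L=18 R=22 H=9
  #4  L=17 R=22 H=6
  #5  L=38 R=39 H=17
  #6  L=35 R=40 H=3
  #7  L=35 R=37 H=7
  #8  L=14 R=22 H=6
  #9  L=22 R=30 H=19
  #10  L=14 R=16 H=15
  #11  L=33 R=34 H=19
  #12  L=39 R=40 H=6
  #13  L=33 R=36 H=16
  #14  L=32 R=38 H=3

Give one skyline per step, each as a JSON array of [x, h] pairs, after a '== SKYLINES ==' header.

== SKYLINES ==
[[26,19],[35,0]]
[[8,7],[17,0],[26,19],[35,0]]
[[8,7],[17,0],[18,9],[22,0],[26,19],[35,0]]
[[8,7],[17,6],[18,9],[22,0],[26,19],[35,0]]
[[8,7],[17,6],[18,9],[22,0],[26,19],[35,0],[38,17],[39,0]]
[[8,7],[17,6],[18,9],[22,0],[26,19],[35,3],[38,17],[39,3],[40,0]]
[[8,7],[17,6],[18,9],[22,0],[26,19],[35,7],[37,3],[38,17],[39,3],[40,0]]
[[8,7],[17,6],[18,9],[22,0],[26,19],[35,7],[37,3],[38,17],[39,3],[40,0]]
[[8,7],[17,6],[18,9],[22,19],[35,7],[37,3],[38,17],[39,3],[40,0]]
[[8,7],[14,15],[16,7],[17,6],[18,9],[22,19],[35,7],[37,3],[38,17],[39,3],[40,0]]
[[8,7],[14,15],[16,7],[17,6],[18,9],[22,19],[35,7],[37,3],[38,17],[39,3],[40,0]]
[[8,7],[14,15],[16,7],[17,6],[18,9],[22,19],[35,7],[37,3],[38,17],[39,6],[40,0]]
[[8,7],[14,15],[16,7],[17,6],[18,9],[22,19],[35,16],[36,7],[37,3],[38,17],[39,6],[40,0]]
[[8,7],[14,15],[16,7],[17,6],[18,9],[22,19],[35,16],[36,7],[37,3],[38,17],[39,6],[40,0]]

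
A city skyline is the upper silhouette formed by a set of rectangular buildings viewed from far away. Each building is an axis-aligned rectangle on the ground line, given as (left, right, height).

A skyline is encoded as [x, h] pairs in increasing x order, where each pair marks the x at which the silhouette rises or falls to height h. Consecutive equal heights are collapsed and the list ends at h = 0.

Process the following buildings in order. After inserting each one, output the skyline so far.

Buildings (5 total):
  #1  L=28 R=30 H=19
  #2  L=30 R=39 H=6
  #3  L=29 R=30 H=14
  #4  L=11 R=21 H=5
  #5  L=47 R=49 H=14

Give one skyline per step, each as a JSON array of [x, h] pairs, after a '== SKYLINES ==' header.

== SKYLINES ==
[[28,19],[30,0]]
[[28,19],[30,6],[39,0]]
[[28,19],[30,6],[39,0]]
[[11,5],[21,0],[28,19],[30,6],[39,0]]
[[11,5],[21,0],[28,19],[30,6],[39,0],[47,14],[49,0]]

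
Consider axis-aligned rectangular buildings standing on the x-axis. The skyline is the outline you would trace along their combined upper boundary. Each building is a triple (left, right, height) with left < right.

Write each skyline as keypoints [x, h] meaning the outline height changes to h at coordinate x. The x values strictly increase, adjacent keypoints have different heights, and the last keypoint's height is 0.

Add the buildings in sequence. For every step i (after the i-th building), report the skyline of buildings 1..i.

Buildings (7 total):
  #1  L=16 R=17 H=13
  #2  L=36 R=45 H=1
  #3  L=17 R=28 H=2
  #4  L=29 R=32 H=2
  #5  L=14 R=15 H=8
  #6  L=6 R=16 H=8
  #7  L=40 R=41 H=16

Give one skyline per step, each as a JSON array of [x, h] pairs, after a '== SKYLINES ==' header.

== SKYLINES ==
[[16,13],[17,0]]
[[16,13],[17,0],[36,1],[45,0]]
[[16,13],[17,2],[28,0],[36,1],[45,0]]
[[16,13],[17,2],[28,0],[29,2],[32,0],[36,1],[45,0]]
[[14,8],[15,0],[16,13],[17,2],[28,0],[29,2],[32,0],[36,1],[45,0]]
[[6,8],[16,13],[17,2],[28,0],[29,2],[32,0],[36,1],[45,0]]
[[6,8],[16,13],[17,2],[28,0],[29,2],[32,0],[36,1],[40,16],[41,1],[45,0]]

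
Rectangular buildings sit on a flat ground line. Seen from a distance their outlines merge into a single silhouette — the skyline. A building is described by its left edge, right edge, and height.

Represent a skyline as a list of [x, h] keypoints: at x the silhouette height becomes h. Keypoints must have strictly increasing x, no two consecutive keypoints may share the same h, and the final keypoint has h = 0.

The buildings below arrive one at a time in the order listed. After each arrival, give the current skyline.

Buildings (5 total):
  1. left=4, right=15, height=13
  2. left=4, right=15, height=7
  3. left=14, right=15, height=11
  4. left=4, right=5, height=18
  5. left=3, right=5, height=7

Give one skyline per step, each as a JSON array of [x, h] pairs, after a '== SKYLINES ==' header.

== SKYLINES ==
[[4,13],[15,0]]
[[4,13],[15,0]]
[[4,13],[15,0]]
[[4,18],[5,13],[15,0]]
[[3,7],[4,18],[5,13],[15,0]]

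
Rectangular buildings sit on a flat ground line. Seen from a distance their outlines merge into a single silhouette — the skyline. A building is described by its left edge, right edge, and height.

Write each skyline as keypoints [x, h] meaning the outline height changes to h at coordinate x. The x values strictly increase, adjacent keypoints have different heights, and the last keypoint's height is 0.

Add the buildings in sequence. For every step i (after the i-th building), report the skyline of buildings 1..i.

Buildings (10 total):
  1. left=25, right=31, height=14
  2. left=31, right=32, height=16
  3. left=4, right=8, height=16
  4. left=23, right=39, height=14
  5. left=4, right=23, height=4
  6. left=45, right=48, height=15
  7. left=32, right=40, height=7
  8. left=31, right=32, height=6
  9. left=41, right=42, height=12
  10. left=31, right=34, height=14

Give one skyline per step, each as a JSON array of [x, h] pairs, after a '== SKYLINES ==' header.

== SKYLINES ==
[[25,14],[31,0]]
[[25,14],[31,16],[32,0]]
[[4,16],[8,0],[25,14],[31,16],[32,0]]
[[4,16],[8,0],[23,14],[31,16],[32,14],[39,0]]
[[4,16],[8,4],[23,14],[31,16],[32,14],[39,0]]
[[4,16],[8,4],[23,14],[31,16],[32,14],[39,0],[45,15],[48,0]]
[[4,16],[8,4],[23,14],[31,16],[32,14],[39,7],[40,0],[45,15],[48,0]]
[[4,16],[8,4],[23,14],[31,16],[32,14],[39,7],[40,0],[45,15],[48,0]]
[[4,16],[8,4],[23,14],[31,16],[32,14],[39,7],[40,0],[41,12],[42,0],[45,15],[48,0]]
[[4,16],[8,4],[23,14],[31,16],[32,14],[39,7],[40,0],[41,12],[42,0],[45,15],[48,0]]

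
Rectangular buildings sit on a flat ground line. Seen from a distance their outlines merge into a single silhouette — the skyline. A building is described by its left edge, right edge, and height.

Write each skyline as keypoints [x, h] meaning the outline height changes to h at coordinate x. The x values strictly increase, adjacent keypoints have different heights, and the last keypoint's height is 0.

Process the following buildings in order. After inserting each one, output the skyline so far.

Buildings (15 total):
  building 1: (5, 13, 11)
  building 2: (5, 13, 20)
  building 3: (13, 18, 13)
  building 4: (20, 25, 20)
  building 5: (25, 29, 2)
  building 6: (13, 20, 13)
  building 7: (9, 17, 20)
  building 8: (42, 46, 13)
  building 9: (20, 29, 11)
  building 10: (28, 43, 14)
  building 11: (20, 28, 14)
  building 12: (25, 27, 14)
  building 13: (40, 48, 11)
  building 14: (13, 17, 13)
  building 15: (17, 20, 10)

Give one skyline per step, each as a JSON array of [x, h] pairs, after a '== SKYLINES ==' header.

== SKYLINES ==
[[5,11],[13,0]]
[[5,20],[13,0]]
[[5,20],[13,13],[18,0]]
[[5,20],[13,13],[18,0],[20,20],[25,0]]
[[5,20],[13,13],[18,0],[20,20],[25,2],[29,0]]
[[5,20],[13,13],[20,20],[25,2],[29,0]]
[[5,20],[17,13],[20,20],[25,2],[29,0]]
[[5,20],[17,13],[20,20],[25,2],[29,0],[42,13],[46,0]]
[[5,20],[17,13],[20,20],[25,11],[29,0],[42,13],[46,0]]
[[5,20],[17,13],[20,20],[25,11],[28,14],[43,13],[46,0]]
[[5,20],[17,13],[20,20],[25,14],[43,13],[46,0]]
[[5,20],[17,13],[20,20],[25,14],[43,13],[46,0]]
[[5,20],[17,13],[20,20],[25,14],[43,13],[46,11],[48,0]]
[[5,20],[17,13],[20,20],[25,14],[43,13],[46,11],[48,0]]
[[5,20],[17,13],[20,20],[25,14],[43,13],[46,11],[48,0]]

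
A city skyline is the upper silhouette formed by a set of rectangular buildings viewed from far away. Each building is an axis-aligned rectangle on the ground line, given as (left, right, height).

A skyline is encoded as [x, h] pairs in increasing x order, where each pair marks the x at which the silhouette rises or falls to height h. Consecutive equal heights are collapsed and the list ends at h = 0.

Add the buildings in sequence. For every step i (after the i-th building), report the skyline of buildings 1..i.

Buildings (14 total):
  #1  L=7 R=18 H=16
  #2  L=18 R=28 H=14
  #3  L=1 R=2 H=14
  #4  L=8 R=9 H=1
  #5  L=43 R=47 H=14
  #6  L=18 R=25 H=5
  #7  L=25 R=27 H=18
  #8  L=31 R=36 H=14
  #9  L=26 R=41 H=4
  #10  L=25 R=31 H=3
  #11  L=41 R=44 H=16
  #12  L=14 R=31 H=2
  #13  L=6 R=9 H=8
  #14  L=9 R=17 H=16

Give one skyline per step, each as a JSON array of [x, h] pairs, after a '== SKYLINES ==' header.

== SKYLINES ==
[[7,16],[18,0]]
[[7,16],[18,14],[28,0]]
[[1,14],[2,0],[7,16],[18,14],[28,0]]
[[1,14],[2,0],[7,16],[18,14],[28,0]]
[[1,14],[2,0],[7,16],[18,14],[28,0],[43,14],[47,0]]
[[1,14],[2,0],[7,16],[18,14],[28,0],[43,14],[47,0]]
[[1,14],[2,0],[7,16],[18,14],[25,18],[27,14],[28,0],[43,14],[47,0]]
[[1,14],[2,0],[7,16],[18,14],[25,18],[27,14],[28,0],[31,14],[36,0],[43,14],[47,0]]
[[1,14],[2,0],[7,16],[18,14],[25,18],[27,14],[28,4],[31,14],[36,4],[41,0],[43,14],[47,0]]
[[1,14],[2,0],[7,16],[18,14],[25,18],[27,14],[28,4],[31,14],[36,4],[41,0],[43,14],[47,0]]
[[1,14],[2,0],[7,16],[18,14],[25,18],[27,14],[28,4],[31,14],[36,4],[41,16],[44,14],[47,0]]
[[1,14],[2,0],[7,16],[18,14],[25,18],[27,14],[28,4],[31,14],[36,4],[41,16],[44,14],[47,0]]
[[1,14],[2,0],[6,8],[7,16],[18,14],[25,18],[27,14],[28,4],[31,14],[36,4],[41,16],[44,14],[47,0]]
[[1,14],[2,0],[6,8],[7,16],[18,14],[25,18],[27,14],[28,4],[31,14],[36,4],[41,16],[44,14],[47,0]]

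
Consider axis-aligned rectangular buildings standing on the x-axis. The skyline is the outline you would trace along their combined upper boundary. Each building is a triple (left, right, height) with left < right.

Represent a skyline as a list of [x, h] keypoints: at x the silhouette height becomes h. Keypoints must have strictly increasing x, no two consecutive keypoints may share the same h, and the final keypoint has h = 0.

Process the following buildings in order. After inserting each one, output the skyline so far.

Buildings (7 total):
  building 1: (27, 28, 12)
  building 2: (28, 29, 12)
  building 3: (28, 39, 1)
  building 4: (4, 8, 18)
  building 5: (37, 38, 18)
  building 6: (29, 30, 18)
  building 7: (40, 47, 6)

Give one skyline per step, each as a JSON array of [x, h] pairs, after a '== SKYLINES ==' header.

== SKYLINES ==
[[27,12],[28,0]]
[[27,12],[29,0]]
[[27,12],[29,1],[39,0]]
[[4,18],[8,0],[27,12],[29,1],[39,0]]
[[4,18],[8,0],[27,12],[29,1],[37,18],[38,1],[39,0]]
[[4,18],[8,0],[27,12],[29,18],[30,1],[37,18],[38,1],[39,0]]
[[4,18],[8,0],[27,12],[29,18],[30,1],[37,18],[38,1],[39,0],[40,6],[47,0]]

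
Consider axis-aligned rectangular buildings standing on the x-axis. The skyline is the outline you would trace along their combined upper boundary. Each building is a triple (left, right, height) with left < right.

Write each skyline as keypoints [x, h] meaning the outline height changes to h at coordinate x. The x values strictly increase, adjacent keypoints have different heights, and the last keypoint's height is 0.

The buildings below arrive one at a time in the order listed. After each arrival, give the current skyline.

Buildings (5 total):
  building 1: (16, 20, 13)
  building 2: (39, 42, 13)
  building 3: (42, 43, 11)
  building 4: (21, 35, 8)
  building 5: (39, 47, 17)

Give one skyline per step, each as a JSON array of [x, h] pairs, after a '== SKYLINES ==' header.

== SKYLINES ==
[[16,13],[20,0]]
[[16,13],[20,0],[39,13],[42,0]]
[[16,13],[20,0],[39,13],[42,11],[43,0]]
[[16,13],[20,0],[21,8],[35,0],[39,13],[42,11],[43,0]]
[[16,13],[20,0],[21,8],[35,0],[39,17],[47,0]]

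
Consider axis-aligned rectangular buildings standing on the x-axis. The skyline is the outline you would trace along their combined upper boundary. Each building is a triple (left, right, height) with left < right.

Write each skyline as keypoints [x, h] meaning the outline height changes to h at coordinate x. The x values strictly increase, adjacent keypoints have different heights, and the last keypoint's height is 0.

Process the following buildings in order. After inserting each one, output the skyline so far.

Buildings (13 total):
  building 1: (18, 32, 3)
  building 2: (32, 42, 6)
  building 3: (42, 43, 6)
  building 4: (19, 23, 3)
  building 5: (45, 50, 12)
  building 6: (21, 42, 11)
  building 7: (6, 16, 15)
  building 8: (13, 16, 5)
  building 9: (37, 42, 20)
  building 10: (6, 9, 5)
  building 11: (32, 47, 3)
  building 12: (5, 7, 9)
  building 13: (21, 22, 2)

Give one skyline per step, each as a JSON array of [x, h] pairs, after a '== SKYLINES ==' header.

== SKYLINES ==
[[18,3],[32,0]]
[[18,3],[32,6],[42,0]]
[[18,3],[32,6],[43,0]]
[[18,3],[32,6],[43,0]]
[[18,3],[32,6],[43,0],[45,12],[50,0]]
[[18,3],[21,11],[42,6],[43,0],[45,12],[50,0]]
[[6,15],[16,0],[18,3],[21,11],[42,6],[43,0],[45,12],[50,0]]
[[6,15],[16,0],[18,3],[21,11],[42,6],[43,0],[45,12],[50,0]]
[[6,15],[16,0],[18,3],[21,11],[37,20],[42,6],[43,0],[45,12],[50,0]]
[[6,15],[16,0],[18,3],[21,11],[37,20],[42,6],[43,0],[45,12],[50,0]]
[[6,15],[16,0],[18,3],[21,11],[37,20],[42,6],[43,3],[45,12],[50,0]]
[[5,9],[6,15],[16,0],[18,3],[21,11],[37,20],[42,6],[43,3],[45,12],[50,0]]
[[5,9],[6,15],[16,0],[18,3],[21,11],[37,20],[42,6],[43,3],[45,12],[50,0]]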